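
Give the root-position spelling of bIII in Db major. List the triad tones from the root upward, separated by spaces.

Scale degree 3 in Db major is F. bIII uses the lowered form, Fb, taken from Db minor. Building the major chord from the parallel minor on Fb: Fb–Ab–Cb.

Fb Ab Cb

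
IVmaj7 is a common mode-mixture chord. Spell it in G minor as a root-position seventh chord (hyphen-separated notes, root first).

C-E-G-B

IVmaj7 is built on scale degree 4, which is C in both G minor and its parallel. Building the major-seventh chord from the parallel major on C: C–E–G–B.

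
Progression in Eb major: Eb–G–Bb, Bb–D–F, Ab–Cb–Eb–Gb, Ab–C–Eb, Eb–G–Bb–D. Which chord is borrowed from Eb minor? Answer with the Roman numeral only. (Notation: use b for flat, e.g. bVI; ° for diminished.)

In Eb major the diatonic chords are Eb, Fm, Gm, Ab, Bb, Cm, Ddim. Of the given chords, Eb–G–Bb = Eb, Bb–D–F = Bb, Ab–C–Eb = Ab and Eb–G–Bb–D = Ebmaj7 are diatonic. Ab–Cb–Eb–Gb doesn't fit — on degree 4 Eb major would have Ab (IV). Abm7 is the degree-4 chord of Eb minor, so it is the borrowed iv7.

iv7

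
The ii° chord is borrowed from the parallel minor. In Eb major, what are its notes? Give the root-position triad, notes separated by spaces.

ii° is built on scale degree 2, which is F in both Eb major and its parallel. Stacking thirds in Eb minor on F gives F–Ab–Cb.

F Ab Cb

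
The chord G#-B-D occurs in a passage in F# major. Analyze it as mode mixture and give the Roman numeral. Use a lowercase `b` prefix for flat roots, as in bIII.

The root G# is the diatonic 2nd degree of F# major; the borrowing shows in the chord quality. The diatonic chord on degree 2 would be G#m (ii), but G#–B–D is the diminished chord from F# minor. As a borrowed chord it is labeled ii°.

ii°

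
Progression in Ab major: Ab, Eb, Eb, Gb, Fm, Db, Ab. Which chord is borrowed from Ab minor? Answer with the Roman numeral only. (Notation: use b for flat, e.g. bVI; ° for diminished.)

bVII

The diatonic triads in Ab major are Ab, Bbm, Cm, Db, Eb, Fm, Gdim. Ab, Eb, Fm and Db are all diatonic. But Gb (Gb–Bb–Db) is foreign: the diatonic vii° on degree 7 is Gdim, whereas Gb comes from Ab minor. It is labeled bVII.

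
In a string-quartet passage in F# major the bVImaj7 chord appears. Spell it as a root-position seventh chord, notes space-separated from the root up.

D F# A C#

Scale degree 6 in F# major is D#. bVImaj7 uses the lowered form, D, taken from F# minor. Stacking thirds in F# minor on D gives D–F#–A–C#.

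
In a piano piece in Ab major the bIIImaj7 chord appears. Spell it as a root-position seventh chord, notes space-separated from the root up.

Scale degree 3 in Ab major is C. bIIImaj7 uses the lowered form, Cb, taken from Ab minor. Stacking thirds in Ab minor on Cb gives Cb–Eb–Gb–Bb.

Cb Eb Gb Bb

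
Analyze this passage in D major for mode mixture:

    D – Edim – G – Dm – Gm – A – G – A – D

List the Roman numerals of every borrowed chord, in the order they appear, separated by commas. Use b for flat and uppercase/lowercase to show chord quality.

ii°, i, iv

D major has the diatonic set D, Em, F#m, G, A, Bm, C#dim. D, G and A all belong to that set. Edim (E–G–Bb) is not: scale degree 2 in D major carries Em (ii). In D minor the chord on that degree is Edim, so here it functions as ii°, borrowed from the parallel minor. Dm (D–F–A) doesn't fit — on degree 1 D major would have D (I). Dm is the degree-1 chord of D minor, so it is the borrowed i. Gm (G–Bb–D) is not: scale degree 4 in D major carries G (IV). In D minor the chord on that degree is Gm, so here it functions as iv, borrowed from the parallel minor.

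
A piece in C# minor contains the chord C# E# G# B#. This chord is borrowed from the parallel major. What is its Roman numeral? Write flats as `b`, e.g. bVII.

The root C# is the diatonic 1st degree of C# minor; the borrowing shows in the chord quality. The diatonic chord on degree 1 would be C#m (i), but C#–E#–G#–B# is the major-seventh chord from C# major. As a borrowed chord it is labeled Imaj7.

Imaj7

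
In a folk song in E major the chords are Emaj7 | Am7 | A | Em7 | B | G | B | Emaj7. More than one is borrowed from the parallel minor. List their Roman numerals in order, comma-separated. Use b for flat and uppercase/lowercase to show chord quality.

iv7, i7, bIII

E major has the diatonic set E, F#m, G#m, A, B, C#m, D#dim. Of the given chords, Emaj7, A and B are diatonic. Am7 (A–C–E–G) is not: scale degree 4 in E major carries A (IV). In E minor the chord on that degree is Am7, so here it functions as iv7, borrowed from the parallel minor. But Em7 (E–G–B–D) is foreign: the diatonic I on degree 1 is E, whereas Em7 comes from E minor. It is labeled i7. But G (G–B–D) is foreign: the diatonic iii on degree 3 is G#m, whereas G comes from E minor. It is labeled bIII.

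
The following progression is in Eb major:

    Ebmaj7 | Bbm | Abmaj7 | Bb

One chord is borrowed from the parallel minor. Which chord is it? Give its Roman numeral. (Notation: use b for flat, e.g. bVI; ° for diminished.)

v

The diatonic triads in Eb major are Eb, Fm, Gm, Ab, Bb, Cm, Ddim. Of the given chords, Ebmaj7, Abmaj7 and Bb are diatonic. Bbm (Bb–Db–F) is not: scale degree 5 in Eb major carries Bb (V). In Eb minor the chord on that degree is Bbm, so here it functions as v, borrowed from the parallel minor.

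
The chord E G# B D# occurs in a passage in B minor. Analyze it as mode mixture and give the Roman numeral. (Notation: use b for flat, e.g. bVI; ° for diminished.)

IVmaj7

E is scale degree 4 in B minor. The diatonic chord on degree 4 would be Em (iv), but E–G#–B–D# is the major-seventh chord from B major. As a borrowed chord it is labeled IVmaj7.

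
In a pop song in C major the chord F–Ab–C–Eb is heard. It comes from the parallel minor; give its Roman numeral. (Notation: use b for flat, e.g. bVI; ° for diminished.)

The root F is the diatonic 4th degree of C major; the borrowing shows in the chord quality. F–Ab–C–Eb is a minor-seventh chord — the form found in C minor, not the diatonic IV (F). Borrowed into C major it is written iv7.

iv7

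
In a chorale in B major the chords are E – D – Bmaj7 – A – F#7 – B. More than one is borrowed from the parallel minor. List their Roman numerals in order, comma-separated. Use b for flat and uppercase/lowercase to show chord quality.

The diatonic triads in B major are B, C#m, D#m, E, F#, G#m, A#dim. E, Bmaj7, F#7 and B are all diatonic. D (D–F#–A) doesn't fit — on degree 3 B major would have D#m (iii). D is the degree-3 chord of B minor, so it is the borrowed bIII. A (A–C#–E) is not: scale degree 7 in B major carries A#dim (vii°). In B minor the chord on that degree is A, so here it functions as bVII, borrowed from the parallel minor.

bIII, bVII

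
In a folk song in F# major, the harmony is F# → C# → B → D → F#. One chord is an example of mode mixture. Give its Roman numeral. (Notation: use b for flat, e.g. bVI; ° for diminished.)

bVI

The diatonic triads in F# major are F#, G#m, A#m, B, C#, D#m, E#dim. Of the given chords, F#, C# and B are diatonic. D (D–F#–A) doesn't fit — on degree 6 F# major would have D#m (vi). D is the degree-6 chord of F# minor, so it is the borrowed bVI.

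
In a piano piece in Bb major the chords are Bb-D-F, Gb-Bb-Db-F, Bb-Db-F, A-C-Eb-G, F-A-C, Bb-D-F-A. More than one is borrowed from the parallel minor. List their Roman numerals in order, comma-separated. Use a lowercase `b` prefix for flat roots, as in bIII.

The diatonic triads in Bb major are Bb, Cm, Dm, Eb, F, Gm, Adim. Of the given chords, Bb–D–F = Bb, A–C–Eb–G = Am7b5, F–A–C = F and Bb–D–F–A = Bbmaj7 are diatonic. Gb–Bb–Db–F doesn't fit — on degree 6 Bb major would have Gm (vi). Gbmaj7 is the degree-6 chord of Bb minor, so it is the borrowed bVImaj7. Bb–Db–F doesn't fit — on degree 1 Bb major would have Bb (I). Bbm is the degree-1 chord of Bb minor, so it is the borrowed i.

bVImaj7, i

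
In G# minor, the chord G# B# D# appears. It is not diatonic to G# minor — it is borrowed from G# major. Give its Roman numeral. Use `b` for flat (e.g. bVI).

I

G# is scale degree 1 in G# minor. The diatonic chord on degree 1 would be G#m (i), but G#–B#–D# is the major chord from G# major. As a borrowed chord it is labeled I.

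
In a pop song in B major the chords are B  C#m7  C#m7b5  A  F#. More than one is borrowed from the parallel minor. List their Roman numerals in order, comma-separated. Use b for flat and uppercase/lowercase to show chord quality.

iiø7, bVII

B major has the diatonic set B, C#m, D#m, E, F#, G#m, A#dim. B, C#m7 and F# are all diatonic. C#m7b5 (C#–E–G–B) is not: scale degree 2 in B major carries C#m (ii). In B minor the chord on that degree is C#m7b5, so here it functions as iiø7, borrowed from the parallel minor. A (A–C#–E) is not: scale degree 7 in B major carries A#dim (vii°). In B minor the chord on that degree is A, so here it functions as bVII, borrowed from the parallel minor.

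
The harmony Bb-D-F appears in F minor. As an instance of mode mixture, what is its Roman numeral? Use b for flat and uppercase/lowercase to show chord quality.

IV

The root Bb is the diatonic 4th degree of F minor; the borrowing shows in the chord quality. The diatonic chord on degree 4 would be Bbm (iv), but Bb–D–F is the major chord from F major. As a borrowed chord it is labeled IV.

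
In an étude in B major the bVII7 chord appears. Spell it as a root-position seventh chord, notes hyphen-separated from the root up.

bVII7 is built on the lowered scale degree 7. In B major degree 7 is A#; lowered it becomes A. Building the dominant-seventh chord from the parallel minor on A: A–C#–E–G.

A-C#-E-G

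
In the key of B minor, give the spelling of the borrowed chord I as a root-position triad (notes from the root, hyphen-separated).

B-D#-F#

I is built on scale degree 1, which is B in both B minor and its parallel. Building the major chord from the parallel major on B: B–D#–F#.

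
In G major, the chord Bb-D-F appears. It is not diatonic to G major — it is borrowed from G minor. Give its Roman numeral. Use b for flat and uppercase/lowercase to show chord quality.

bIII

In G major scale degree 3 is B; Bb is its lowered form, from G minor. Bb–D–F is a major chord — the form found in G minor, not the diatonic iii (Bm). Borrowed into G major it is written bIII.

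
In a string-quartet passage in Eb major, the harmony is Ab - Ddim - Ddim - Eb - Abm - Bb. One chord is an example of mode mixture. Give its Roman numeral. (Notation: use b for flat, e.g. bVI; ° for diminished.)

iv

In Eb major the diatonic chords are Eb, Fm, Gm, Ab, Bb, Cm, Ddim. Of the given chords, Ab, Ddim, Eb and Bb are diatonic. Abm (Ab–Cb–Eb) is not: scale degree 4 in Eb major carries Ab (IV). In Eb minor the chord on that degree is Abm, so here it functions as iv, borrowed from the parallel minor.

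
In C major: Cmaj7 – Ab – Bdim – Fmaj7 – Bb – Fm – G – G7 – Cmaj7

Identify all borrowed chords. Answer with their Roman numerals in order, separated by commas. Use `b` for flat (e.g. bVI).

bVI, bVII, iv

C major has the diatonic set C, Dm, Em, F, G, Am, Bdim. Cmaj7, Bdim, Fmaj7, G and G7 all belong to that set. Ab (Ab–C–Eb) doesn't fit — on degree 6 C major would have Am (vi). Ab is the degree-6 chord of C minor, so it is the borrowed bVI. Bb (Bb–D–F) is not: scale degree 7 in C major carries Bdim (vii°). In C minor the chord on that degree is Bb, so here it functions as bVII, borrowed from the parallel minor. But Fm (F–Ab–C) is foreign: the diatonic IV on degree 4 is F, whereas Fm comes from C minor. It is labeled iv.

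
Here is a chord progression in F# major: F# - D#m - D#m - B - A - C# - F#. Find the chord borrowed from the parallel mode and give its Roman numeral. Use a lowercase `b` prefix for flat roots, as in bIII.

bIII

The diatonic triads in F# major are F#, G#m, A#m, B, C#, D#m, E#dim. Of the given chords, F#, D#m, B and C# are diatonic. But A (A–C#–E) is foreign: the diatonic iii on degree 3 is A#m, whereas A comes from F# minor. It is labeled bIII.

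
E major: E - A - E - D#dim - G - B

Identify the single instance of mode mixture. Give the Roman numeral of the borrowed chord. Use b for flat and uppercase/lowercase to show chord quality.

E major has the diatonic set E, F#m, G#m, A, B, C#m, D#dim. E, A, D#dim and B are all diatonic. But G (G–B–D) is foreign: the diatonic iii on degree 3 is G#m, whereas G comes from E minor. It is labeled bIII.

bIII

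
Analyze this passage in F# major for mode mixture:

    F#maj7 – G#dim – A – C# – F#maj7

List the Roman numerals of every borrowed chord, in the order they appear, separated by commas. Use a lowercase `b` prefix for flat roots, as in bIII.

ii°, bIII

F# major has the diatonic set F#, G#m, A#m, B, C#, D#m, E#dim. F#maj7 and C# both belong to that set. But G#dim (G#–B–D) is foreign: the diatonic ii on degree 2 is G#m, whereas G#dim comes from F# minor. It is labeled ii°. A (A–C#–E) doesn't fit — on degree 3 F# major would have A#m (iii). A is the degree-3 chord of F# minor, so it is the borrowed bIII.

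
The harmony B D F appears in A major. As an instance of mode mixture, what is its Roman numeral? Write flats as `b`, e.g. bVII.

ii°

B is scale degree 2 in A major. Diatonically A major has Bm (ii) on that degree; B–D–F is instead the diminished chord native to A minor, so it takes the label ii°.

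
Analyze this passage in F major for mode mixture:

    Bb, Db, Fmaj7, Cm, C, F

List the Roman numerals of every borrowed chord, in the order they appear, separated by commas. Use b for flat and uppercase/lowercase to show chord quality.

The diatonic triads in F major are F, Gm, Am, Bb, C, Dm, Edim. Bb, Fmaj7, C and F all belong to that set. But Db (Db–F–Ab) is foreign: the diatonic vi on degree 6 is Dm, whereas Db comes from F minor. It is labeled bVI. Cm (C–Eb–G) is not: scale degree 5 in F major carries C (V). In F minor the chord on that degree is Cm, so here it functions as v, borrowed from the parallel minor.

bVI, v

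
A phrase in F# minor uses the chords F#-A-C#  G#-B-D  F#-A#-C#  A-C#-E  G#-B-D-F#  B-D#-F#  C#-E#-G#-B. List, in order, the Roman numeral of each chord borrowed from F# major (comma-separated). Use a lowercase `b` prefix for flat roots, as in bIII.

I, IV

In F# minor (with V from harmonic minor) the diatonic chords are F#m, G#dim, A, Bm, C#, D, E. Of the given chords, F#–A–C# = F#m, G#–B–D = G#dim, A–C#–E = A, G#–B–D–F# = G#m7b5 and C#–E#–G#–B = C#7 are diatonic. F#–A#–C# doesn't fit — on degree 1 F# minor would have F#m (i). F# is the degree-1 chord of F# major, so it is the borrowed I. But B–D#–F# is foreign: the diatonic iv on degree 4 is Bm, whereas B comes from F# major. It is labeled IV.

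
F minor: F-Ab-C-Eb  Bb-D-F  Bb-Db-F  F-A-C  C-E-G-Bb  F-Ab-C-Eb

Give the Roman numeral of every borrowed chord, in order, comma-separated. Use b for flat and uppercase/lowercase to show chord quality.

IV, I

F minor has the diatonic set Fm, Gdim, Ab, Bbm, C, Db, Eb (with V from harmonic minor). F–Ab–C–Eb = Fm7, Bb–Db–F = Bbm and C–E–G–Bb = C7 all belong to that set. Bb–D–F is not: scale degree 4 in F minor carries Bbm (iv). In F major the chord on that degree is Bb, so here it functions as IV, borrowed from the parallel major. But F–A–C is foreign: the diatonic i on degree 1 is Fm, whereas F comes from F major. It is labeled I.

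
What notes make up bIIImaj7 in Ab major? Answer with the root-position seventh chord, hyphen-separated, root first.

Cb-Eb-Gb-Bb

bIIImaj7 is built on the lowered scale degree 3. In Ab major degree 3 is C; lowered it becomes Cb. Building the major-seventh chord from the parallel minor on Cb: Cb–Eb–Gb–Bb.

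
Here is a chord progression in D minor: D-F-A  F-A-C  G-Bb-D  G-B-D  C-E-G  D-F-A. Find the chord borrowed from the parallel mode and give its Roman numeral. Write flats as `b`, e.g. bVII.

IV

In D minor (with V from harmonic minor) the diatonic chords are Dm, Edim, F, Gm, A, Bb, C. D–F–A = Dm, F–A–C = F, G–Bb–D = Gm and C–E–G = C are all diatonic. G–B–D doesn't fit — on degree 4 D minor would have Gm (iv). G is the degree-4 chord of D major, so it is the borrowed IV.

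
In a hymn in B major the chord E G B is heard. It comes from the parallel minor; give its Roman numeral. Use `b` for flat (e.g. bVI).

The root E is the diatonic 4th degree of B major; the borrowing shows in the chord quality. Diatonically B major has E (IV) on that degree; E–G–B is instead the minor chord native to B minor, so it takes the label iv.

iv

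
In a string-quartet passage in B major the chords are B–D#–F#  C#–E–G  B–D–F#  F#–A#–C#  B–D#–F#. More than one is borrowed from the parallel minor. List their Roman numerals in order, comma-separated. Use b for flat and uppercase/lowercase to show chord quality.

ii°, i

The diatonic triads in B major are B, C#m, D#m, E, F#, G#m, A#dim. B–D#–F# = B and F#–A#–C# = F# both belong to that set. But C#–E–G is foreign: the diatonic ii on degree 2 is C#m, whereas C#dim comes from B minor. It is labeled ii°. B–D–F# doesn't fit — on degree 1 B major would have B (I). Bm is the degree-1 chord of B minor, so it is the borrowed i.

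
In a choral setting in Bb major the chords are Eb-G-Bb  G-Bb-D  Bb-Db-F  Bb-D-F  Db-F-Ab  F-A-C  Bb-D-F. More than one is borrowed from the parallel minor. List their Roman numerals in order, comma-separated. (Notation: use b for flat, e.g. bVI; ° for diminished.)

i, bIII

The diatonic triads in Bb major are Bb, Cm, Dm, Eb, F, Gm, Adim. Of the given chords, Eb–G–Bb = Eb, G–Bb–D = Gm, Bb–D–F = Bb and F–A–C = F are diatonic. But Bb–Db–F is foreign: the diatonic I on degree 1 is Bb, whereas Bbm comes from Bb minor. It is labeled i. But Db–F–Ab is foreign: the diatonic iii on degree 3 is Dm, whereas Db comes from Bb minor. It is labeled bIII.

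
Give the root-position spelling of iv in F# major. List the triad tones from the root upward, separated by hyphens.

iv is built on scale degree 4, which is B in both F# major and its parallel. In F# minor the chord on B is B–D–F#.

B-D-F#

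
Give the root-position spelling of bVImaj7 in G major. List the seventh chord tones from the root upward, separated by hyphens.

Eb-G-Bb-D

The root of bVImaj7 is the lowered 6th degree: E becomes Eb. Building the major-seventh chord from the parallel minor on Eb: Eb–G–Bb–D.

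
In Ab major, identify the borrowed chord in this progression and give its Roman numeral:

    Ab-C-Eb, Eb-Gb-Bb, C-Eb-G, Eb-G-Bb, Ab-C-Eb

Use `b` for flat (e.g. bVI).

v

In Ab major the diatonic chords are Ab, Bbm, Cm, Db, Eb, Fm, Gdim. Of the given chords, Ab–C–Eb = Ab, C–Eb–G = Cm and Eb–G–Bb = Eb are diatonic. Eb–Gb–Bb is not: scale degree 5 in Ab major carries Eb (V). In Ab minor the chord on that degree is Ebm, so here it functions as v, borrowed from the parallel minor.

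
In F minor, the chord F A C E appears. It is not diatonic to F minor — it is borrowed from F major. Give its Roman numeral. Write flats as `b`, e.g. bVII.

F is scale degree 1 in F minor. The diatonic chord on degree 1 would be Fm (i), but F–A–C–E is the major-seventh chord from F major. As a borrowed chord it is labeled Imaj7.

Imaj7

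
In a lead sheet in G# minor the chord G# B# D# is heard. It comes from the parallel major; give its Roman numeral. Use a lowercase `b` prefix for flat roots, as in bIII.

The root G# is the diatonic 1st degree of G# minor; the borrowing shows in the chord quality. The diatonic chord on degree 1 would be G#m (i), but G#–B#–D# is the major chord from G# major. As a borrowed chord it is labeled I.

I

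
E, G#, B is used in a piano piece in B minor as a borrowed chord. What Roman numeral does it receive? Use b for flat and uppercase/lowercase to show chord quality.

IV

E is scale degree 4 in B minor. Diatonically B minor has Em (iv) on that degree; E–G#–B is instead the major chord native to B major, so it takes the label IV.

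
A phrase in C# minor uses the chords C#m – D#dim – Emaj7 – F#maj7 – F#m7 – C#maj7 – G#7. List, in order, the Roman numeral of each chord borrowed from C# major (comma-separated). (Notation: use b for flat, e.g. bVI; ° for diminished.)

IVmaj7, Imaj7

C# minor has the diatonic set C#m, D#dim, E, F#m, G#, A, B (with V from harmonic minor). Of the given chords, C#m, D#dim, Emaj7, F#m7 and G#7 are diatonic. F#maj7 (F#–A#–C#–E#) doesn't fit — on degree 4 C# minor would have F#m (iv). F#maj7 is the degree-4 chord of C# major, so it is the borrowed IVmaj7. But C#maj7 (C#–E#–G#–B#) is foreign: the diatonic i on degree 1 is C#m, whereas C#maj7 comes from C# major. It is labeled Imaj7.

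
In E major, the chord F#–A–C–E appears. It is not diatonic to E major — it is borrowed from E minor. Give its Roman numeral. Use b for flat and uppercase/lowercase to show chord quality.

iiø7

F# is scale degree 2 in E major. F#–A–C–E is a half-diminished-seventh chord — the form found in E minor, not the diatonic ii (F#m). Borrowed into E major it is written iiø7.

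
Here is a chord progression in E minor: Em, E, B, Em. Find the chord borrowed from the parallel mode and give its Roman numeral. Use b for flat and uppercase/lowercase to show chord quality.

I

The diatonic triads in E minor (with V from harmonic minor) are Em, F#dim, G, Am, B, C, D. Of the given chords, Em and B are diatonic. E (E–G#–B) doesn't fit — on degree 1 E minor would have Em (i). E is the degree-1 chord of E major, so it is the borrowed I.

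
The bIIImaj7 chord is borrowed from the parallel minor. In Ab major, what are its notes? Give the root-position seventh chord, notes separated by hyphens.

Cb-Eb-Gb-Bb

bIIImaj7 is built on the lowered scale degree 3. In Ab major degree 3 is C; lowered it becomes Cb. Stacking thirds in Ab minor on Cb gives Cb–Eb–Gb–Bb.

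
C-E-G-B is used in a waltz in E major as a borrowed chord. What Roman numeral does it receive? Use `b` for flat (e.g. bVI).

The root C is the lowered 6th scale degree — diatonically E major has C# there. Diatonically E major has C#m (vi) on that degree; C–E–G–B is instead the major-seventh chord native to E minor, so it takes the label bVImaj7.

bVImaj7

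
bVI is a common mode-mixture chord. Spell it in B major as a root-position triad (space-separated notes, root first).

Scale degree 6 in B major is G#. bVI uses the lowered form, G, taken from B minor. Stacking thirds in B minor on G gives G–B–D.

G B D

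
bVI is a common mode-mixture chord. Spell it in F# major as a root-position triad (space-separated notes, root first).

D F# A

bVI is built on the lowered scale degree 6. In F# major degree 6 is D#; lowered it becomes D. Stacking thirds in F# minor on D gives D–F#–A.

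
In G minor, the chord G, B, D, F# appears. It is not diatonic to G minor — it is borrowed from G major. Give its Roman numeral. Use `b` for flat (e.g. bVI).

G is scale degree 1 in G minor. Diatonically G minor has Gm (i) on that degree; G–B–D–F# is instead the major-seventh chord native to G major, so it takes the label Imaj7.

Imaj7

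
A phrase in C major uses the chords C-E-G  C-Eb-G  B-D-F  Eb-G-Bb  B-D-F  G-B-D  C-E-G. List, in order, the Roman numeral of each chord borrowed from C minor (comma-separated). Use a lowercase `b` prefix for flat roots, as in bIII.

i, bIII

C major has the diatonic set C, Dm, Em, F, G, Am, Bdim. C–E–G = C, B–D–F = Bdim and G–B–D = G all belong to that set. C–Eb–G doesn't fit — on degree 1 C major would have C (I). Cm is the degree-1 chord of C minor, so it is the borrowed i. But Eb–G–Bb is foreign: the diatonic iii on degree 3 is Em, whereas Eb comes from C minor. It is labeled bIII.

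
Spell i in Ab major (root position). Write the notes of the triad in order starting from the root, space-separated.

i is built on scale degree 1, which is Ab in both Ab major and its parallel. Building the minor chord from the parallel minor on Ab: Ab–Cb–Eb.

Ab Cb Eb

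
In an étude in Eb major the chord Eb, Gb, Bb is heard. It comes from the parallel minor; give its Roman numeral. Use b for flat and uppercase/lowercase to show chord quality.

The root Eb is the diatonic 1st degree of Eb major; the borrowing shows in the chord quality. Diatonically Eb major has Eb (I) on that degree; Eb–Gb–Bb is instead the minor chord native to Eb minor, so it takes the label i.

i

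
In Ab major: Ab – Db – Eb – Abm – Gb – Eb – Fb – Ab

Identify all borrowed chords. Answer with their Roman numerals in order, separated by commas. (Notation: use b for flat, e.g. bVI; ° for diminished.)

i, bVII, bVI

In Ab major the diatonic chords are Ab, Bbm, Cm, Db, Eb, Fm, Gdim. Ab, Db and Eb all belong to that set. Abm (Ab–Cb–Eb) doesn't fit — on degree 1 Ab major would have Ab (I). Abm is the degree-1 chord of Ab minor, so it is the borrowed i. Gb (Gb–Bb–Db) doesn't fit — on degree 7 Ab major would have Gdim (vii°). Gb is the degree-7 chord of Ab minor, so it is the borrowed bVII. Fb (Fb–Ab–Cb) doesn't fit — on degree 6 Ab major would have Fm (vi). Fb is the degree-6 chord of Ab minor, so it is the borrowed bVI.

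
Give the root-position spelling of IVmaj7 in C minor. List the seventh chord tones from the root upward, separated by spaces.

F A C E

The root, F, is scale degree 4 — the same note in C minor and C major; only the chord quality changes. Building the major-seventh chord from the parallel major on F: F–A–C–E.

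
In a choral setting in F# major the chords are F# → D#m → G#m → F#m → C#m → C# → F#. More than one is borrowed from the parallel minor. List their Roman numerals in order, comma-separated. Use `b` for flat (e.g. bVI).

i, v

In F# major the diatonic chords are F#, G#m, A#m, B, C#, D#m, E#dim. Of the given chords, F#, D#m, G#m and C# are diatonic. F#m (F#–A–C#) is not: scale degree 1 in F# major carries F# (I). In F# minor the chord on that degree is F#m, so here it functions as i, borrowed from the parallel minor. C#m (C#–E–G#) doesn't fit — on degree 5 F# major would have C# (V). C#m is the degree-5 chord of F# minor, so it is the borrowed v.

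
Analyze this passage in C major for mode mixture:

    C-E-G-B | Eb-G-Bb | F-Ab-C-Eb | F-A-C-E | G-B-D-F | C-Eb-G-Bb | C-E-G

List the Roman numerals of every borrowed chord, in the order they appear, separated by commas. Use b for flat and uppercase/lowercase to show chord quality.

The diatonic triads in C major are C, Dm, Em, F, G, Am, Bdim. C–E–G–B = Cmaj7, F–A–C–E = Fmaj7, G–B–D–F = G7 and C–E–G = C all belong to that set. Eb–G–Bb is not: scale degree 3 in C major carries Em (iii). In C minor the chord on that degree is Eb, so here it functions as bIII, borrowed from the parallel minor. But F–Ab–C–Eb is foreign: the diatonic IV on degree 4 is F, whereas Fm7 comes from C minor. It is labeled iv7. But C–Eb–G–Bb is foreign: the diatonic I on degree 1 is C, whereas Cm7 comes from C minor. It is labeled i7.

bIII, iv7, i7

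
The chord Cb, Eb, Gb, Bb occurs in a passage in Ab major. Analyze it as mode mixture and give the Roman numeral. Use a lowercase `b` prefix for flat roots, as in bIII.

bIIImaj7

Cb is the lowered form of scale degree 3 in Ab major (the diatonic degree 3 is C). The diatonic chord on degree 3 would be Cm (iii), but Cb–Eb–Gb–Bb is the major-seventh chord from Ab minor. As a borrowed chord it is labeled bIIImaj7.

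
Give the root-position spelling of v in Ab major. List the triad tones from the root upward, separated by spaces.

The root, Eb, is scale degree 5 — the same note in Ab major and Ab minor; only the chord quality changes. Building the minor chord from the parallel minor on Eb: Eb–Gb–Bb.

Eb Gb Bb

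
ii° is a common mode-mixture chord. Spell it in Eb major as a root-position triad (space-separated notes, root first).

F Ab Cb

The root, F, is scale degree 2 — the same note in Eb major and Eb minor; only the chord quality changes. In Eb minor the chord on F is F–Ab–Cb.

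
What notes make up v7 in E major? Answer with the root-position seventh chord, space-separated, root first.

The root, B, is scale degree 5 — the same note in E major and E minor; only the chord quality changes. In E minor the chord on B is B–D–F#–A.

B D F# A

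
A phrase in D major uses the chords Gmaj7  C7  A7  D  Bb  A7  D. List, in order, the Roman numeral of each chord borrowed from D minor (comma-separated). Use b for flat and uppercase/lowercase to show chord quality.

bVII7, bVI

In D major the diatonic chords are D, Em, F#m, G, A, Bm, C#dim. Gmaj7, A7 and D are all diatonic. C7 (C–E–G–Bb) doesn't fit — on degree 7 D major would have C#dim (vii°). C7 is the degree-7 chord of D minor, so it is the borrowed bVII7. Bb (Bb–D–F) doesn't fit — on degree 6 D major would have Bm (vi). Bb is the degree-6 chord of D minor, so it is the borrowed bVI.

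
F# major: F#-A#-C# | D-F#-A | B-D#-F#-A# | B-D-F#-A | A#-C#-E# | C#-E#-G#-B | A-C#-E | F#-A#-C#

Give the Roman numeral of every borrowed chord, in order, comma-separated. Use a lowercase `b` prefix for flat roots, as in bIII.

In F# major the diatonic chords are F#, G#m, A#m, B, C#, D#m, E#dim. Of the given chords, F#–A#–C# = F#, B–D#–F#–A# = Bmaj7, A#–C#–E# = A#m and C#–E#–G#–B = C#7 are diatonic. D–F#–A is not: scale degree 6 in F# major carries D#m (vi). In F# minor the chord on that degree is D, so here it functions as bVI, borrowed from the parallel minor. But B–D–F#–A is foreign: the diatonic IV on degree 4 is B, whereas Bm7 comes from F# minor. It is labeled iv7. A–C#–E doesn't fit — on degree 3 F# major would have A#m (iii). A is the degree-3 chord of F# minor, so it is the borrowed bIII.

bVI, iv7, bIII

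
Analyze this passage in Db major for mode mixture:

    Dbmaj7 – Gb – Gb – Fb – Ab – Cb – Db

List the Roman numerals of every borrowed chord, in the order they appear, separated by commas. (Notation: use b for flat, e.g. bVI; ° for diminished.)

The diatonic triads in Db major are Db, Ebm, Fm, Gb, Ab, Bbm, Cdim. Dbmaj7, Gb, Ab and Db are all diatonic. Fb (Fb–Ab–Cb) is not: scale degree 3 in Db major carries Fm (iii). In Db minor the chord on that degree is Fb, so here it functions as bIII, borrowed from the parallel minor. Cb (Cb–Eb–Gb) is not: scale degree 7 in Db major carries Cdim (vii°). In Db minor the chord on that degree is Cb, so here it functions as bVII, borrowed from the parallel minor.

bIII, bVII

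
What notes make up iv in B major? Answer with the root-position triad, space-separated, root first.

iv is built on scale degree 4, which is E in both B major and its parallel. Building the minor chord from the parallel minor on E: E–G–B.

E G B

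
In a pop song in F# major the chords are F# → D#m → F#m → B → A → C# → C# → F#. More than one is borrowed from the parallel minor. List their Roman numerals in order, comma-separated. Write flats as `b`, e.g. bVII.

F# major has the diatonic set F#, G#m, A#m, B, C#, D#m, E#dim. F#, D#m, B and C# all belong to that set. F#m (F#–A–C#) is not: scale degree 1 in F# major carries F# (I). In F# minor the chord on that degree is F#m, so here it functions as i, borrowed from the parallel minor. But A (A–C#–E) is foreign: the diatonic iii on degree 3 is A#m, whereas A comes from F# minor. It is labeled bIII.

i, bIII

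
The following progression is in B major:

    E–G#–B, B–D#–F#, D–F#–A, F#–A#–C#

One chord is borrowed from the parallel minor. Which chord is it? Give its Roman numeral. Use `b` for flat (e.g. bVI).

B major has the diatonic set B, C#m, D#m, E, F#, G#m, A#dim. Of the given chords, E–G#–B = E, B–D#–F# = B and F#–A#–C# = F# are diatonic. But D–F#–A is foreign: the diatonic iii on degree 3 is D#m, whereas D comes from B minor. It is labeled bIII.

bIII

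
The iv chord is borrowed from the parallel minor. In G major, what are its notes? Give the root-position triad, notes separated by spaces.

C Eb G

iv is built on scale degree 4, which is C in both G major and its parallel. Stacking thirds in G minor on C gives C–Eb–G.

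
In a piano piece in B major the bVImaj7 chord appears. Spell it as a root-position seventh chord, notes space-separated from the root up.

Scale degree 6 in B major is G#. bVImaj7 uses the lowered form, G, taken from B minor. Building the major-seventh chord from the parallel minor on G: G–B–D–F#.

G B D F#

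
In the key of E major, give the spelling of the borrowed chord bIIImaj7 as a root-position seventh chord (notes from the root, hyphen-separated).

G-B-D-F#

bIIImaj7 is built on the lowered scale degree 3. In E major degree 3 is G#; lowered it becomes G. Building the major-seventh chord from the parallel minor on G: G–B–D–F#.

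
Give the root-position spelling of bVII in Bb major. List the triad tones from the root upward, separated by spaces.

Ab C Eb

Scale degree 7 in Bb major is A. bVII uses the lowered form, Ab, taken from Bb minor. Stacking thirds in Bb minor on Ab gives Ab–C–Eb.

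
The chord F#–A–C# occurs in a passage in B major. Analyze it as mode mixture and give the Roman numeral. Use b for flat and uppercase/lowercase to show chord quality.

v

F# is scale degree 5 in B major. The diatonic chord on degree 5 would be F# (V), but F#–A–C# is the minor chord from B minor. As a borrowed chord it is labeled v.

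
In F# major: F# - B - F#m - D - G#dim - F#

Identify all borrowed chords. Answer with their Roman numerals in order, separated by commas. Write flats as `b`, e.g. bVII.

i, bVI, ii°

The diatonic triads in F# major are F#, G#m, A#m, B, C#, D#m, E#dim. Of the given chords, F# and B are diatonic. F#m (F#–A–C#) doesn't fit — on degree 1 F# major would have F# (I). F#m is the degree-1 chord of F# minor, so it is the borrowed i. D (D–F#–A) doesn't fit — on degree 6 F# major would have D#m (vi). D is the degree-6 chord of F# minor, so it is the borrowed bVI. But G#dim (G#–B–D) is foreign: the diatonic ii on degree 2 is G#m, whereas G#dim comes from F# minor. It is labeled ii°.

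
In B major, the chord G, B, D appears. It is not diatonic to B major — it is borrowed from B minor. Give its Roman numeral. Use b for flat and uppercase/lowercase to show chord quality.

bVI

In B major scale degree 6 is G#; G is its lowered form, from B minor. Diatonically B major has G#m (vi) on that degree; G–B–D is instead the major chord native to B minor, so it takes the label bVI.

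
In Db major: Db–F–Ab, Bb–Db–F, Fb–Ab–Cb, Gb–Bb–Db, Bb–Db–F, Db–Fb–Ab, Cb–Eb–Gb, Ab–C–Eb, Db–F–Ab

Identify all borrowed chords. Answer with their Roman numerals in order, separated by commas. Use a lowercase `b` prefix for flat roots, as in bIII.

Db major has the diatonic set Db, Ebm, Fm, Gb, Ab, Bbm, Cdim. Db–F–Ab = Db, Bb–Db–F = Bbm, Gb–Bb–Db = Gb and Ab–C–Eb = Ab are all diatonic. Fb–Ab–Cb is not: scale degree 3 in Db major carries Fm (iii). In Db minor the chord on that degree is Fb, so here it functions as bIII, borrowed from the parallel minor. Db–Fb–Ab is not: scale degree 1 in Db major carries Db (I). In Db minor the chord on that degree is Dbm, so here it functions as i, borrowed from the parallel minor. Cb–Eb–Gb doesn't fit — on degree 7 Db major would have Cdim (vii°). Cb is the degree-7 chord of Db minor, so it is the borrowed bVII.

bIII, i, bVII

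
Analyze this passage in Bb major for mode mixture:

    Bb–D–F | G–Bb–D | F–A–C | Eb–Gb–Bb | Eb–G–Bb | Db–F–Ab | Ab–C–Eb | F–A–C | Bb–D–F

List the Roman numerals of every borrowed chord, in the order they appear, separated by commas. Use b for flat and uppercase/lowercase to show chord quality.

iv, bIII, bVII

The diatonic triads in Bb major are Bb, Cm, Dm, Eb, F, Gm, Adim. Of the given chords, Bb–D–F = Bb, G–Bb–D = Gm, F–A–C = F and Eb–G–Bb = Eb are diatonic. But Eb–Gb–Bb is foreign: the diatonic IV on degree 4 is Eb, whereas Ebm comes from Bb minor. It is labeled iv. But Db–F–Ab is foreign: the diatonic iii on degree 3 is Dm, whereas Db comes from Bb minor. It is labeled bIII. Ab–C–Eb is not: scale degree 7 in Bb major carries Adim (vii°). In Bb minor the chord on that degree is Ab, so here it functions as bVII, borrowed from the parallel minor.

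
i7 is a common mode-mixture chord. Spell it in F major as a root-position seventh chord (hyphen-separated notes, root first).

F-Ab-C-Eb

i7 is built on scale degree 1, which is F in both F major and its parallel. Stacking thirds in F minor on F gives F–Ab–C–Eb.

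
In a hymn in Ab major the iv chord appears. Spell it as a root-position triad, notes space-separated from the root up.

Db Fb Ab

The root, Db, is scale degree 4 — the same note in Ab major and Ab minor; only the chord quality changes. Building the minor chord from the parallel minor on Db: Db–Fb–Ab.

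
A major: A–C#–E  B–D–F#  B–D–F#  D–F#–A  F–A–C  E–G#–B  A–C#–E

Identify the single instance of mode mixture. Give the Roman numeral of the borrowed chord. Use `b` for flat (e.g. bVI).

In A major the diatonic chords are A, Bm, C#m, D, E, F#m, G#dim. A–C#–E = A, B–D–F# = Bm, D–F#–A = D and E–G#–B = E are all diatonic. F–A–C is not: scale degree 6 in A major carries F#m (vi). In A minor the chord on that degree is F, so here it functions as bVI, borrowed from the parallel minor.

bVI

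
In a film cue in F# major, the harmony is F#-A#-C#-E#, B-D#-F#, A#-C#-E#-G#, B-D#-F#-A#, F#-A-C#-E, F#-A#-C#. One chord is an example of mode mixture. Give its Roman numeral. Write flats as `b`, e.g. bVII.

i7

The diatonic triads in F# major are F#, G#m, A#m, B, C#, D#m, E#dim. F#–A#–C#–E# = F#maj7, B–D#–F# = B, A#–C#–E#–G# = A#m7, B–D#–F#–A# = Bmaj7 and F#–A#–C# = F# are all diatonic. But F#–A–C#–E is foreign: the diatonic I on degree 1 is F#, whereas F#m7 comes from F# minor. It is labeled i7.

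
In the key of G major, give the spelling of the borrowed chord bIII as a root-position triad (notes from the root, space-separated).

The root of bIII is the lowered 3rd degree: B becomes Bb. Stacking thirds in G minor on Bb gives Bb–D–F.

Bb D F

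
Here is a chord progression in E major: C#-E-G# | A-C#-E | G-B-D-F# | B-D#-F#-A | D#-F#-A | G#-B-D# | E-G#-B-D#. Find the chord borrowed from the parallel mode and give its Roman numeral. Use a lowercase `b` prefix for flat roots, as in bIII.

E major has the diatonic set E, F#m, G#m, A, B, C#m, D#dim. C#–E–G# = C#m, A–C#–E = A, B–D#–F#–A = B7, D#–F#–A = D#dim, G#–B–D# = G#m and E–G#–B–D# = Emaj7 all belong to that set. But G–B–D–F# is foreign: the diatonic iii on degree 3 is G#m, whereas Gmaj7 comes from E minor. It is labeled bIIImaj7.

bIIImaj7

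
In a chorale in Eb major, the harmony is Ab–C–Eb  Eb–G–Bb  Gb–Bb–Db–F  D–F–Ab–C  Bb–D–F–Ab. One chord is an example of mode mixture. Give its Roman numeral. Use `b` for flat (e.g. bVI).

Eb major has the diatonic set Eb, Fm, Gm, Ab, Bb, Cm, Ddim. Ab–C–Eb = Ab, Eb–G–Bb = Eb, D–F–Ab–C = Dm7b5 and Bb–D–F–Ab = Bb7 are all diatonic. But Gb–Bb–Db–F is foreign: the diatonic iii on degree 3 is Gm, whereas Gbmaj7 comes from Eb minor. It is labeled bIIImaj7.

bIIImaj7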